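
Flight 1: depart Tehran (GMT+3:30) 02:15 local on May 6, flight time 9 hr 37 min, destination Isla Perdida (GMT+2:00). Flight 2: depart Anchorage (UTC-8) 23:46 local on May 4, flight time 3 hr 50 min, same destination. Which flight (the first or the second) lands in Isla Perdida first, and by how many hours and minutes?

Flight 1 in UTC: 02:15 − 3:30 = 22:45 on May 5.
+9 hours and 37 minutes → arrive 08:22 UTC on May 6.
Flight 2 in UTC: 23:46 + 8:00 = 07:46 on May 5.
+3 hours and 50 minutes → arrive 11:36 UTC on May 5.
Flight 2 lands earlier by 20 hours 46 minutes.

the second, by 20 hours 46 minutes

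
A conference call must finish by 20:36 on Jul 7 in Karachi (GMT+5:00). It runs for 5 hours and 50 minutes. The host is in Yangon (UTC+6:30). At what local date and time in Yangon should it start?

16:16 on July 7

Target end time in UTC: 20:36 − 5:00 = 15:36 on Jul 7.
Subtract 5 hours and 50 minutes → start 09:46 UTC on Jul 7.
Yangon is UTC+6:30: 09:46 + 6:30 = 16:16 on Jul 7.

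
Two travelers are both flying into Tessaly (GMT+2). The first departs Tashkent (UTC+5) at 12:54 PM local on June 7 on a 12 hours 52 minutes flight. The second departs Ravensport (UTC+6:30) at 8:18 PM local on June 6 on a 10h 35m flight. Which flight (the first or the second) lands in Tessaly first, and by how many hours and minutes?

the second, by 20 hours 23 minutes

Flight 1 in UTC: 12:54 PM − 5:00 = 7:54 AM on Jun 7.
+12 hours and 52 minutes → arrive 8:46 PM UTC on Jun 7.
Flight 2 in UTC: 8:18 PM − 6:30 = 1:48 PM on Jun 6.
+10 hours and 35 minutes → arrive 12:23 AM UTC on Jun 7.
Flight 2 lands earlier by 20 hours 23 minutes.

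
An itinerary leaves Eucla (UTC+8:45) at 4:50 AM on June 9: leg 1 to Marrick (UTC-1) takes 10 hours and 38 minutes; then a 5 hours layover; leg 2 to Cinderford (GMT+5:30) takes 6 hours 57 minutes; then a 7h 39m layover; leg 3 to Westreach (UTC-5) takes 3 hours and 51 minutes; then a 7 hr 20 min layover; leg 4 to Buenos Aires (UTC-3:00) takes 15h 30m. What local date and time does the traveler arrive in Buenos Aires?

Convert departure to UTC: 4:50 AM − 8:45 = 8:05 PM UTC on Jun 8.
Add 10 hours 38 minutes leg 1 → 6:43 AM UTC (Jun 9).
Add 5 hours layover in Marrick → 11:43 AM UTC.
Add 6 hours and 57 minutes leg 2 → 6:40 PM UTC.
Add 7 hours and 39 minutes layover in Cinderford → 2:19 AM UTC (Jun 10).
Add 3 hours and 51 minutes leg 3 → 6:10 AM UTC.
Add 7 hours 20 minutes layover in Westreach → 1:30 PM UTC.
Add 15 hours and 30 minutes leg 4 → 5:00 AM UTC (Jun 11).
Buenos Aires is UTC−3:00, so local arrival = 5:00 AM − 3:00 = 2:00 AM on Jun 11.

2:00 AM on Jun 11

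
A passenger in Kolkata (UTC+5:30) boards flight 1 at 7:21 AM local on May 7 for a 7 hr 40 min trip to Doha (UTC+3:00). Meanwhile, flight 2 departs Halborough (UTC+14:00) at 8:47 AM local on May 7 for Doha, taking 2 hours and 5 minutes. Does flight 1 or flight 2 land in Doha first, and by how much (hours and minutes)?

Flight 1 in UTC: 7:21 AM − 5:30 = 1:51 AM on May 7.
+7 hours and 40 minutes → arrive 9:31 AM UTC on May 7.
Flight 2 in UTC: 8:47 AM − 14:00 = 6:47 PM on May 6.
+2 hours and 5 minutes → arrive 8:52 PM UTC on May 6.
Flight 2 lands earlier by 12 hours 39 minutes.

the second, by 12 hours 39 minutes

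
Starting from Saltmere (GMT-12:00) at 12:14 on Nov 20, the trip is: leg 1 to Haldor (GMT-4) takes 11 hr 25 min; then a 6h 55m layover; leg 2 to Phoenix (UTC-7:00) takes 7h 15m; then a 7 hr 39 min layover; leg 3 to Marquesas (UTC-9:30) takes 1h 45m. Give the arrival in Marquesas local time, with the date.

01:43 on November 22

Convert departure to UTC: 12:14 + 12:00 = 00:14 UTC on Nov 21.
Add 11 hours and 25 minutes leg 1 → 11:39 UTC.
Add 6 hours 55 minutes layover in Haldor → 18:34 UTC.
Add 7 hours 15 minutes leg 2 → 01:49 UTC (Nov 22).
Add 7 hours 39 minutes layover in Phoenix → 09:28 UTC.
Add 1 hour and 45 minutes leg 3 → 11:13 UTC.
Marquesas is UTC−9:30, so local arrival = 11:13 − 9:30 = 01:43 on Nov 22.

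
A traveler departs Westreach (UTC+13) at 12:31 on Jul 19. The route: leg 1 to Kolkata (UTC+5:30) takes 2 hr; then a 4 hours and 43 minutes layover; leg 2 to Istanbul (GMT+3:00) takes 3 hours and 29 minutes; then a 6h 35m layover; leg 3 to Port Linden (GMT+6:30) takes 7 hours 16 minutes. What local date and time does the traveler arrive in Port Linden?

06:04 on Jul 20

Convert departure to UTC: 12:31 − 13:00 = 23:31 UTC on Jul 18.
Add 2 hours leg 1 → 01:31 UTC (Jul 19).
Add 4 hours 43 minutes layover in Kolkata → 06:14 UTC.
Add 3 hours and 29 minutes leg 2 → 09:43 UTC.
Add 6 hours 35 minutes layover in Istanbul → 16:18 UTC.
Add 7 hours and 16 minutes leg 3 → 23:34 UTC.
Port Linden is UTC+6:30, so local arrival = 23:34 + 6:30 = 06:04 on Jul 20.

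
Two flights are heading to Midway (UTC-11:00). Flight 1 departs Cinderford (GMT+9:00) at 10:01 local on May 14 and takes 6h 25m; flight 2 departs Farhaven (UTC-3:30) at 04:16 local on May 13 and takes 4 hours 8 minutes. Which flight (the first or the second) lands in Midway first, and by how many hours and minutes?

the second, by 19 hours 32 minutes

Flight 1 in UTC: 10:01 − 9:00 = 01:01 on May 14.
+6 hours 25 minutes → arrive 07:26 UTC on May 14.
Flight 2 in UTC: 04:16 + 3:30 = 07:46 on May 13.
+4 hours and 8 minutes → arrive 11:54 UTC on May 13.
Flight 2 lands earlier by 19 hours 32 minutes.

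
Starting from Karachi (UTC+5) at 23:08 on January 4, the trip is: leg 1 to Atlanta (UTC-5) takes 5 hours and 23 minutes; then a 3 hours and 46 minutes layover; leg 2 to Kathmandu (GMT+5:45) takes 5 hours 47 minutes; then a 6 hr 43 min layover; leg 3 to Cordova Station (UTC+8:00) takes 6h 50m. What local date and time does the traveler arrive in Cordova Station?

06:37 on January 6

Convert departure to UTC: 23:08 − 5:00 = 18:08 UTC on Jan 4.
Add 5 hours 23 minutes leg 1 → 23:31 UTC.
Add 3 hours and 46 minutes layover in Atlanta → 03:17 UTC (Jan 5).
Add 5 hours and 47 minutes leg 2 → 09:04 UTC.
Add 6 hours 43 minutes layover in Kathmandu → 15:47 UTC.
Add 6 hours 50 minutes leg 3 → 22:37 UTC.
Cordova Station is UTC+8:00, so local arrival = 22:37 + 8:00 = 06:37 on Jan 6.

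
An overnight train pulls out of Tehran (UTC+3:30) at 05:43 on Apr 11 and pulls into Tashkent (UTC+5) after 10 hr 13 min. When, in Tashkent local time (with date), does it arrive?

17:26 on Apr 11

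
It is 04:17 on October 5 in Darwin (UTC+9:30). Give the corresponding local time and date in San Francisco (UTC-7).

11:47 on October 4

In UTC: 04:17 − 9:30 = 18:47 on Oct 4.
San Francisco is UTC−7:00: 18:47 − 7:00 = 11:47 on Oct 4.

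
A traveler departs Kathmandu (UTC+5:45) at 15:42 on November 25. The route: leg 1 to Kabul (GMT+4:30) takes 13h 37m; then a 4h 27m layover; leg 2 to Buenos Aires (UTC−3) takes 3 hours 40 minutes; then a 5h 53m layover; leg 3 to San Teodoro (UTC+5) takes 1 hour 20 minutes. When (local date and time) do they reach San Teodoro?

Convert departure to UTC: 15:42 − 5:45 = 09:57 UTC on Nov 25.
Add 13 hours 37 minutes leg 1 → 23:34 UTC.
Add 4 hours and 27 minutes layover in Kabul → 04:01 UTC (Nov 26).
Add 3 hours 40 minutes leg 2 → 07:41 UTC.
Add 5 hours 53 minutes layover in Buenos Aires → 13:34 UTC.
Add 1 hour and 20 minutes leg 3 → 14:54 UTC.
San Teodoro is UTC+5:00, so local arrival = 14:54 + 5:00 = 19:54 on Nov 26.

19:54 on November 26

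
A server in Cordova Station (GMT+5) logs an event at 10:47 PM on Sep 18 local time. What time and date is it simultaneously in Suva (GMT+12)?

Suva is 7:00 ahead of Cordova Station.
Shift by the zone difference: 10:47 PM + 7:00 = 5:47 AM on Sep 19 in Suva.

5:47 AM on September 19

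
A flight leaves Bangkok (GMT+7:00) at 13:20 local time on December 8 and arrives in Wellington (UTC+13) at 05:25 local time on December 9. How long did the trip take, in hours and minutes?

10 hours 5 minutes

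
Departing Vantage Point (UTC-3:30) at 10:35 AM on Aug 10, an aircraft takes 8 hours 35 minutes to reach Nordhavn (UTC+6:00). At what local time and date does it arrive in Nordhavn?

Convert departure to UTC: 10:35 AM + 3:30 = 2:05 PM UTC on Aug 10.
Add 8 hours 35 minutes travel time → 10:40 PM UTC.
Nordhavn is UTC+6:00, so local arrival = 10:40 PM + 6:00 = 4:40 AM on Aug 11.

4:40 AM on Aug 11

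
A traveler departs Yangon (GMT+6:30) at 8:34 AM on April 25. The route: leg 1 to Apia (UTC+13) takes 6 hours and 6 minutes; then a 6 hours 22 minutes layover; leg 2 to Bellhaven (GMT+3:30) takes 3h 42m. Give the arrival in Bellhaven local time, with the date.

Convert departure to UTC: 8:34 AM − 6:30 = 2:04 AM UTC on Apr 25.
Add 6 hours and 6 minutes leg 1 → 8:10 AM UTC.
Add 6 hours and 22 minutes layover in Apia → 2:32 PM UTC.
Add 3 hours 42 minutes leg 2 → 6:14 PM UTC.
Bellhaven is UTC+3:30, so local arrival = 6:14 PM + 3:30 = 9:44 PM on Apr 25.

9:44 PM on April 25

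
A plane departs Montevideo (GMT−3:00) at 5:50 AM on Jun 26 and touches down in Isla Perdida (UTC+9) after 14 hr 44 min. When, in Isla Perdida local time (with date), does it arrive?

Convert departure to UTC: 5:50 AM + 3:00 = 8:50 AM UTC on Jun 26.
Add 14 hours and 44 minutes travel time → 11:34 PM UTC.
Isla Perdida is UTC+9:00, so local arrival = 11:34 PM + 9:00 = 8:34 AM on Jun 27.

8:34 AM on Jun 27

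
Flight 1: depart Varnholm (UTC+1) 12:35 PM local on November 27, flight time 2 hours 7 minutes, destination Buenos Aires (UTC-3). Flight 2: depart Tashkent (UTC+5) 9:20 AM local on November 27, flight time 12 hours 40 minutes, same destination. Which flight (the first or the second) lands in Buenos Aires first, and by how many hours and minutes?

Flight 1 in UTC: 12:35 PM − 1:00 = 11:35 AM on Nov 27.
+2 hours 7 minutes → arrive 1:42 PM UTC on Nov 27.
Flight 2 in UTC: 9:20 AM − 5:00 = 4:20 AM on Nov 27.
+12 hours and 40 minutes → arrive 5:00 PM UTC on Nov 27.
Flight 1 lands earlier by 3 hours 18 minutes.

the first, by 3 hours 18 minutes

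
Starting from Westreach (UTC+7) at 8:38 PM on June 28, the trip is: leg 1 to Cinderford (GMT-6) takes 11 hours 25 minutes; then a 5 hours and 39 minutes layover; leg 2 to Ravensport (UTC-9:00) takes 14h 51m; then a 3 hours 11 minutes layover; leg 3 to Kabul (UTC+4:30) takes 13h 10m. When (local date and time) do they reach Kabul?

6:24 PM on Jun 30

Convert departure to UTC: 8:38 PM − 7:00 = 1:38 PM UTC on Jun 28.
Add 11 hours and 25 minutes leg 1 → 1:03 AM UTC (Jun 29).
Add 5 hours and 39 minutes layover in Cinderford → 6:42 AM UTC.
Add 14 hours and 51 minutes leg 2 → 9:33 PM UTC.
Add 3 hours 11 minutes layover in Ravensport → 12:44 AM UTC (Jun 30).
Add 13 hours and 10 minutes leg 3 → 1:54 PM UTC.
Kabul is UTC+4:30, so local arrival = 1:54 PM + 4:30 = 6:24 PM on Jun 30.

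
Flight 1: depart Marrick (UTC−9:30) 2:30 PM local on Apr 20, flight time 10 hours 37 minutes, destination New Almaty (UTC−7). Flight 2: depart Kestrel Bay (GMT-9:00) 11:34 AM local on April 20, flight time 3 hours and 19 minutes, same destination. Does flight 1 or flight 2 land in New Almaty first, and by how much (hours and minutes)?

Flight 1 in UTC: 2:30 PM + 9:30 = 12:00 AM on Apr 21.
+10 hours and 37 minutes → arrive 10:37 AM UTC on Apr 21.
Flight 2 in UTC: 11:34 AM + 9:00 = 8:34 PM on Apr 20.
+3 hours and 19 minutes → arrive 11:53 PM UTC on Apr 20.
Flight 2 lands earlier by 10 hours 44 minutes.

the second, by 10 hours 44 minutes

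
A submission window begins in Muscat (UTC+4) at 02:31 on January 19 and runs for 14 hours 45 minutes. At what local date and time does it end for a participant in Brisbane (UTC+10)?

23:16 on Jan 19

Brisbane is 6:00 ahead of Muscat.
After 14 hours and 45 minutes it is 17:16 in Muscat.
Shift by the zone difference: 17:16 + 6:00 = 23:16 on Jan 19 in Brisbane.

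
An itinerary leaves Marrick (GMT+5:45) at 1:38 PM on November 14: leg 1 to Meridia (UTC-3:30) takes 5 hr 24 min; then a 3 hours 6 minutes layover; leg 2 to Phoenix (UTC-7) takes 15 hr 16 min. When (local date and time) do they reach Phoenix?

Convert departure to UTC: 1:38 PM − 5:45 = 7:53 AM UTC on Nov 14.
Add 5 hours and 24 minutes leg 1 → 1:17 PM UTC.
Add 3 hours and 6 minutes layover in Meridia → 4:23 PM UTC.
Add 15 hours 16 minutes leg 2 → 7:39 AM UTC (Nov 15).
Phoenix is UTC−7:00, so local arrival = 7:39 AM − 7:00 = 12:39 AM on Nov 15.

12:39 AM on November 15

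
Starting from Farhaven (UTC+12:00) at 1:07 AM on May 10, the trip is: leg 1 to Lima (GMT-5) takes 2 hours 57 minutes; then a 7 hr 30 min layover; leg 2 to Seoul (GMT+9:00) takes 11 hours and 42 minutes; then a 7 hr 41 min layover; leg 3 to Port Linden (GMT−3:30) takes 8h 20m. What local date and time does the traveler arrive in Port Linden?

11:47 PM on May 10

Convert departure to UTC: 1:07 AM − 12:00 = 1:07 PM UTC on May 9.
Add 2 hours 57 minutes leg 1 → 4:04 PM UTC.
Add 7 hours 30 minutes layover in Lima → 11:34 PM UTC.
Add 11 hours 42 minutes leg 2 → 11:16 AM UTC (May 10).
Add 7 hours and 41 minutes layover in Seoul → 6:57 PM UTC.
Add 8 hours 20 minutes leg 3 → 3:17 AM UTC (May 11).
Port Linden is UTC−3:30, so local arrival = 3:17 AM − 3:30 = 11:47 PM on May 10.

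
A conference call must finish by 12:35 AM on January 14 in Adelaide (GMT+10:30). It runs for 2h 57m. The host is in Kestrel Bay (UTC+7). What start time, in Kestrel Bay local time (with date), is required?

6:08 PM on Jan 13

Target end time in UTC: 12:35 AM − 10:30 = 2:05 PM on Jan 13.
Subtract 2 hours 57 minutes → start 11:08 AM UTC on Jan 13.
Kestrel Bay is UTC+7:00: 11:08 AM + 7:00 = 6:08 PM on Jan 13.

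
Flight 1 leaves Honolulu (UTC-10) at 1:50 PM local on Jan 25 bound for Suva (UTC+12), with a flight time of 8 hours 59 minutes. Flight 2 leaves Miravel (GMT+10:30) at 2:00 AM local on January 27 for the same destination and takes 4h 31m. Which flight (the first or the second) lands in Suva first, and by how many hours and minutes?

Flight 1 in UTC: 1:50 PM + 10:00 = 11:50 PM on Jan 25.
+8 hours and 59 minutes → arrive 8:49 AM UTC on Jan 26.
Flight 2 in UTC: 2:00 AM − 10:30 = 3:30 PM on Jan 26.
+4 hours 31 minutes → arrive 8:01 PM UTC on Jan 26.
Flight 1 lands earlier by 11 hours 12 minutes.

the first, by 11 hours 12 minutes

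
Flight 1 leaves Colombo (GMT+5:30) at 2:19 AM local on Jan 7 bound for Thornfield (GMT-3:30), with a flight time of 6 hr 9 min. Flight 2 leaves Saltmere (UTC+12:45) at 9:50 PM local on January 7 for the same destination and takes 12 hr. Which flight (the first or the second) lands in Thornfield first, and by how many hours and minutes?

the first, by 18 hours 7 minutes

Flight 1 in UTC: 2:19 AM − 5:30 = 8:49 PM on Jan 6.
+6 hours and 9 minutes → arrive 2:58 AM UTC on Jan 7.
Flight 2 in UTC: 9:50 PM − 12:45 = 9:05 AM on Jan 7.
+12 hours → arrive 9:05 PM UTC on Jan 7.
Flight 1 lands earlier by 18 hours 7 minutes.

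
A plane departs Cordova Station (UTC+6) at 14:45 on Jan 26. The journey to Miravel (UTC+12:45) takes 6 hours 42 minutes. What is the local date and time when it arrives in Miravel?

04:12 on January 27

Convert departure to UTC: 14:45 − 6:00 = 08:45 UTC on Jan 26.
Add 6 hours 42 minutes travel time → 15:27 UTC.
Miravel is UTC+12:45, so local arrival = 15:27 + 12:45 = 04:12 on Jan 27.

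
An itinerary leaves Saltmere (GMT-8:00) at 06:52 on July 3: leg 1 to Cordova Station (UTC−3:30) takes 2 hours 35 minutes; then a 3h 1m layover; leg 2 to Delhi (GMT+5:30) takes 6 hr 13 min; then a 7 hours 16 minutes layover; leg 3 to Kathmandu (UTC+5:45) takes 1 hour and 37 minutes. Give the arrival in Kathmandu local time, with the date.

Convert departure to UTC: 06:52 + 8:00 = 14:52 UTC on Jul 3.
Add 2 hours 35 minutes leg 1 → 17:27 UTC.
Add 3 hours and 1 minute layover in Cordova Station → 20:28 UTC.
Add 6 hours and 13 minutes leg 2 → 02:41 UTC (Jul 4).
Add 7 hours and 16 minutes layover in Delhi → 09:57 UTC.
Add 1 hour 37 minutes leg 3 → 11:34 UTC.
Kathmandu is UTC+5:45, so local arrival = 11:34 + 5:45 = 17:19 on Jul 4.

17:19 on July 4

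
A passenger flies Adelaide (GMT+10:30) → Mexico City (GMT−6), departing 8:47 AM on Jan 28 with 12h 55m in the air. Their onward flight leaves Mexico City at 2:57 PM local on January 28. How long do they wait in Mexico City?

Convert departure to UTC: 8:47 AM − 10:30 = 10:17 PM UTC on Jan 27.
Add 12 hours 55 minutes flight time → 11:12 AM UTC (Jan 28).
Mexico City is UTC−6:00, so local arrival = 11:12 AM − 6:00 = 5:12 AM on Jan 28.
Layover = 2:57 PM − 5:12 AM = 9 hours 45 minutes.

9 hours 45 minutes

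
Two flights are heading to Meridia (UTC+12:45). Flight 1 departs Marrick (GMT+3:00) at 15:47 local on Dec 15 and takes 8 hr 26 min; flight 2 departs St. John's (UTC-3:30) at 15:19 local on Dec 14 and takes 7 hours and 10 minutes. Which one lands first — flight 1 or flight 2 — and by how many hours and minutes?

the second, by 19 hours 14 minutes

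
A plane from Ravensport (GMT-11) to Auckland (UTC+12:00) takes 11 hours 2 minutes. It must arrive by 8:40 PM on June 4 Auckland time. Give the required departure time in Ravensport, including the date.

10:38 AM on Jun 3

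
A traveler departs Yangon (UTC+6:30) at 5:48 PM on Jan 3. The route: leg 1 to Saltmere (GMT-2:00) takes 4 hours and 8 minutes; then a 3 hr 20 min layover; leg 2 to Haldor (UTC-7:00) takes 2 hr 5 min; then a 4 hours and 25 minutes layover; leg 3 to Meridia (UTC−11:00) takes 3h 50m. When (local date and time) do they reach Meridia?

Convert departure to UTC: 5:48 PM − 6:30 = 11:18 AM UTC on Jan 3.
Add 4 hours 8 minutes leg 1 → 3:26 PM UTC.
Add 3 hours and 20 minutes layover in Saltmere → 6:46 PM UTC.
Add 2 hours and 5 minutes leg 2 → 8:51 PM UTC.
Add 4 hours and 25 minutes layover in Haldor → 1:16 AM UTC (Jan 4).
Add 3 hours 50 minutes leg 3 → 5:06 AM UTC.
Meridia is UTC−11:00, so local arrival = 5:06 AM − 11:00 = 6:06 PM on Jan 3.

6:06 PM on January 3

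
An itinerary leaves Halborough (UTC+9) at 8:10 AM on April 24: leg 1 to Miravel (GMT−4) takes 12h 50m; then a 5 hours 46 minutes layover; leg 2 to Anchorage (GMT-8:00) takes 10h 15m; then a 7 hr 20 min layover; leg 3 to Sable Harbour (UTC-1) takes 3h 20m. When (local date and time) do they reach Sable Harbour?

1:41 PM on Apr 25

Convert departure to UTC: 8:10 AM − 9:00 = 11:10 PM UTC on Apr 23.
Add 12 hours and 50 minutes leg 1 → 12:00 PM UTC (Apr 24).
Add 5 hours 46 minutes layover in Miravel → 5:46 PM UTC.
Add 10 hours and 15 minutes leg 2 → 4:01 AM UTC (Apr 25).
Add 7 hours and 20 minutes layover in Anchorage → 11:21 AM UTC.
Add 3 hours and 20 minutes leg 3 → 2:41 PM UTC.
Sable Harbour is UTC−1:00, so local arrival = 2:41 PM − 1:00 = 1:41 PM on Apr 25.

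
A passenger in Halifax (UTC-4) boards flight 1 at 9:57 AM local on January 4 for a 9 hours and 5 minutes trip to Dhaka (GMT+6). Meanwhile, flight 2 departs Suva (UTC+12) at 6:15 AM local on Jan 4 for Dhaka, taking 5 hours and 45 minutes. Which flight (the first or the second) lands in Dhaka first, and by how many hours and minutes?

Flight 1 in UTC: 9:57 AM + 4:00 = 1:57 PM on Jan 4.
+9 hours and 5 minutes → arrive 11:02 PM UTC on Jan 4.
Flight 2 in UTC: 6:15 AM − 12:00 = 6:15 PM on Jan 3.
+5 hours 45 minutes → arrive 12:00 AM UTC on Jan 4.
Flight 2 lands earlier by 23 hours 2 minutes.

the second, by 23 hours 2 minutes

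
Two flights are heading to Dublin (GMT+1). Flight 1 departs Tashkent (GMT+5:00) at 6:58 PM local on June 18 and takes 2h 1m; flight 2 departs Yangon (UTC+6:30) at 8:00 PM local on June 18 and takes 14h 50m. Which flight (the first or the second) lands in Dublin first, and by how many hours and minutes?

Flight 1 in UTC: 6:58 PM − 5:00 = 1:58 PM on Jun 18.
+2 hours and 1 minute → arrive 3:59 PM UTC on Jun 18.
Flight 2 in UTC: 8:00 PM − 6:30 = 1:30 PM on Jun 18.
+14 hours and 50 minutes → arrive 4:20 AM UTC on Jun 19.
Flight 1 lands earlier by 12 hours 21 minutes.

the first, by 12 hours 21 minutes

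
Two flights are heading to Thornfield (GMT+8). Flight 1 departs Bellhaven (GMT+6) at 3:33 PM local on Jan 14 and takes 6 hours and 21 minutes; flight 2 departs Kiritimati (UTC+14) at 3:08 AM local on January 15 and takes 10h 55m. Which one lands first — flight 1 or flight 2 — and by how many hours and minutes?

the first, by 8 hours 9 minutes

Flight 1 in UTC: 3:33 PM − 6:00 = 9:33 AM on Jan 14.
+6 hours 21 minutes → arrive 3:54 PM UTC on Jan 14.
Flight 2 in UTC: 3:08 AM − 14:00 = 1:08 PM on Jan 14.
+10 hours and 55 minutes → arrive 12:03 AM UTC on Jan 15.
Flight 1 lands earlier by 8 hours 9 minutes.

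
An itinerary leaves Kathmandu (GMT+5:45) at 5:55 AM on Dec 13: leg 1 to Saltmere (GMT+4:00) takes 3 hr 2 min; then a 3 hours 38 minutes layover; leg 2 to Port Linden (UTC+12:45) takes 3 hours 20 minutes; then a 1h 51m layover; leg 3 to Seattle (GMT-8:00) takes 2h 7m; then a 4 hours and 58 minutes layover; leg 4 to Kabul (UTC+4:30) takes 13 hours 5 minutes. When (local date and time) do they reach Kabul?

12:41 PM on December 14

Convert departure to UTC: 5:55 AM − 5:45 = 12:10 AM UTC on Dec 13.
Add 3 hours 2 minutes leg 1 → 3:12 AM UTC.
Add 3 hours and 38 minutes layover in Saltmere → 6:50 AM UTC.
Add 3 hours 20 minutes leg 2 → 10:10 AM UTC.
Add 1 hour and 51 minutes layover in Port Linden → 12:01 PM UTC.
Add 2 hours 7 minutes leg 3 → 2:08 PM UTC.
Add 4 hours and 58 minutes layover in Seattle → 7:06 PM UTC.
Add 13 hours and 5 minutes leg 4 → 8:11 AM UTC (Dec 14).
Kabul is UTC+4:30, so local arrival = 8:11 AM + 4:30 = 12:41 PM on Dec 14.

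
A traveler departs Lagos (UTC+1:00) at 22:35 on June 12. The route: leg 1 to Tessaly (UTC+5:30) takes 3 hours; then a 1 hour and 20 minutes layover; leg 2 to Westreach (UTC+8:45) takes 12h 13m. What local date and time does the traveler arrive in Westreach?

Convert departure to UTC: 22:35 − 1:00 = 21:35 UTC on Jun 12.
Add 3 hours leg 1 → 00:35 UTC (Jun 13).
Add 1 hour 20 minutes layover in Tessaly → 01:55 UTC.
Add 12 hours 13 minutes leg 2 → 14:08 UTC.
Westreach is UTC+8:45, so local arrival = 14:08 + 8:45 = 22:53 on Jun 13.

22:53 on June 13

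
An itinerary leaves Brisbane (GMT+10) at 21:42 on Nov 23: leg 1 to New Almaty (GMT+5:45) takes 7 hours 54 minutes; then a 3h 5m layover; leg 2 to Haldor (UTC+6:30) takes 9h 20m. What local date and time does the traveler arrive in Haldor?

Convert departure to UTC: 21:42 − 10:00 = 11:42 UTC on Nov 23.
Add 7 hours 54 minutes leg 1 → 19:36 UTC.
Add 3 hours 5 minutes layover in New Almaty → 22:41 UTC.
Add 9 hours and 20 minutes leg 2 → 08:01 UTC (Nov 24).
Haldor is UTC+6:30, so local arrival = 08:01 + 6:30 = 14:31 on Nov 24.

14:31 on November 24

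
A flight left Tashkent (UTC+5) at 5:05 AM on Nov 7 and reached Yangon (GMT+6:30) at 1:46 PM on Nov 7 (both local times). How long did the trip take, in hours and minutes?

7 hours 11 minutes

Departure in UTC: 5:05 AM − 5:00 = 12:05 AM on Nov 7.
Arrival in UTC: 1:46 PM − 6:30 = 7:16 AM on Nov 7.
Elapsed = 7:16 AM − 12:05 AM = 7 hours 11 minutes.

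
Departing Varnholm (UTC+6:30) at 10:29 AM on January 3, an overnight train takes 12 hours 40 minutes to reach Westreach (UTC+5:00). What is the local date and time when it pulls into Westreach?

Convert departure to UTC: 10:29 AM − 6:30 = 3:59 AM UTC on Jan 3.
Add 12 hours 40 minutes travel time → 4:39 PM UTC.
Westreach is UTC+5:00, so local arrival = 4:39 PM + 5:00 = 9:39 PM on Jan 3.

9:39 PM on Jan 3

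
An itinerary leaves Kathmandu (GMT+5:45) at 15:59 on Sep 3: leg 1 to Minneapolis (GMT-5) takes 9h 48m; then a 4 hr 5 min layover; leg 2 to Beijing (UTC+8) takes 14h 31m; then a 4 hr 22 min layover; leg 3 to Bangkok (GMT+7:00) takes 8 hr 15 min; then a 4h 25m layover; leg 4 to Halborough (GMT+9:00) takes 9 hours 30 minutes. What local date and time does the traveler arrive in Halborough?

Convert departure to UTC: 15:59 − 5:45 = 10:14 UTC on Sep 3.
Add 9 hours 48 minutes leg 1 → 20:02 UTC.
Add 4 hours and 5 minutes layover in Minneapolis → 00:07 UTC (Sep 4).
Add 14 hours 31 minutes leg 2 → 14:38 UTC.
Add 4 hours 22 minutes layover in Beijing → 19:00 UTC.
Add 8 hours 15 minutes leg 3 → 03:15 UTC (Sep 5).
Add 4 hours 25 minutes layover in Bangkok → 07:40 UTC.
Add 9 hours 30 minutes leg 4 → 17:10 UTC.
Halborough is UTC+9:00, so local arrival = 17:10 + 9:00 = 02:10 on Sep 6.

02:10 on Sep 6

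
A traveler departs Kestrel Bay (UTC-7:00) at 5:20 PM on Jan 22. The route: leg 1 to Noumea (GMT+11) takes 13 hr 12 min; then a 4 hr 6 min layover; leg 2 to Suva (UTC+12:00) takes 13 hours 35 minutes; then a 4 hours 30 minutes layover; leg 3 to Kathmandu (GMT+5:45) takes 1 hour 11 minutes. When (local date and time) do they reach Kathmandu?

Convert departure to UTC: 5:20 PM + 7:00 = 12:20 AM UTC on Jan 23.
Add 13 hours 12 minutes leg 1 → 1:32 PM UTC.
Add 4 hours and 6 minutes layover in Noumea → 5:38 PM UTC.
Add 13 hours 35 minutes leg 2 → 7:13 AM UTC (Jan 24).
Add 4 hours 30 minutes layover in Suva → 11:43 AM UTC.
Add 1 hour 11 minutes leg 3 → 12:54 PM UTC.
Kathmandu is UTC+5:45, so local arrival = 12:54 PM + 5:45 = 6:39 PM on Jan 24.

6:39 PM on January 24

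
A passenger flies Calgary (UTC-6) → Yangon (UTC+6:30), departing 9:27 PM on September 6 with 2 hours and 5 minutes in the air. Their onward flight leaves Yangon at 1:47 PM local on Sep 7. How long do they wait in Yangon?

Convert departure to UTC: 9:27 PM + 6:00 = 3:27 AM UTC on Sep 7.
Add 2 hours 5 minutes flight time → 5:32 AM UTC.
Yangon is UTC+6:30, so local arrival = 5:32 AM + 6:30 = 12:02 PM on Sep 7.
Layover = 1:47 PM − 12:02 PM = 1 hour 45 minutes.

1 hour 45 minutes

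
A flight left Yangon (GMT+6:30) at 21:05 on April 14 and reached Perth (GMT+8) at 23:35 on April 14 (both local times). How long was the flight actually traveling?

1 hour

Departure in UTC: 21:05 − 6:30 = 14:35 on Apr 14.
Arrival in UTC: 23:35 − 8:00 = 15:35 on Apr 14.
Elapsed = 15:35 − 14:35 = 1 hour.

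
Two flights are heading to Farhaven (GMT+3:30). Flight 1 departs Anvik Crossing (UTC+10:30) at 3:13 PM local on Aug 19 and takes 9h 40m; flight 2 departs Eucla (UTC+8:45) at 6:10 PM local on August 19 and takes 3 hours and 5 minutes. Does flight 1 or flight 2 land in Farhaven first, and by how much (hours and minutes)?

the second, by 1 hour 53 minutes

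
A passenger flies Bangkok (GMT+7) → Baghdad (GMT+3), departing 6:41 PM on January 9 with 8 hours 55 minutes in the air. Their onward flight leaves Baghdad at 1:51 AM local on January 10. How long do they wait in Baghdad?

Convert departure to UTC: 6:41 PM − 7:00 = 11:41 AM UTC on Jan 9.
Add 8 hours 55 minutes flight time → 8:36 PM UTC.
Baghdad is UTC+3:00, so local arrival = 8:36 PM + 3:00 = 11:36 PM on Jan 9.
Layover = 1:51 AM − 11:36 PM (+1 day) = 2 hours 15 minutes.

2 hours 15 minutes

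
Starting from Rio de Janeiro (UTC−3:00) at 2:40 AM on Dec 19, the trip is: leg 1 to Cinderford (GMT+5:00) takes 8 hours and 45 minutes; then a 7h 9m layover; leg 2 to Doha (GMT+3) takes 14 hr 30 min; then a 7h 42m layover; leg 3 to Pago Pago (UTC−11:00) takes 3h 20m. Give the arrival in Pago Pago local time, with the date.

12:06 PM on Dec 20

Convert departure to UTC: 2:40 AM + 3:00 = 5:40 AM UTC on Dec 19.
Add 8 hours and 45 minutes leg 1 → 2:25 PM UTC.
Add 7 hours 9 minutes layover in Cinderford → 9:34 PM UTC.
Add 14 hours 30 minutes leg 2 → 12:04 PM UTC (Dec 20).
Add 7 hours and 42 minutes layover in Doha → 7:46 PM UTC.
Add 3 hours and 20 minutes leg 3 → 11:06 PM UTC.
Pago Pago is UTC−11:00, so local arrival = 11:06 PM − 11:00 = 12:06 PM on Dec 20.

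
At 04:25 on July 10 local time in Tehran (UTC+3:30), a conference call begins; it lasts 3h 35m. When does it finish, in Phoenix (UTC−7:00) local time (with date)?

21:30 on July 9

Convert start to UTC: 04:25 − 3:30 = 00:55 UTC on Jul 10.
Add 3 hours and 35 minutes duration → 04:30 UTC.
Phoenix is UTC−7:00, so local end time = 04:30 − 7:00 = 21:30 on Jul 9.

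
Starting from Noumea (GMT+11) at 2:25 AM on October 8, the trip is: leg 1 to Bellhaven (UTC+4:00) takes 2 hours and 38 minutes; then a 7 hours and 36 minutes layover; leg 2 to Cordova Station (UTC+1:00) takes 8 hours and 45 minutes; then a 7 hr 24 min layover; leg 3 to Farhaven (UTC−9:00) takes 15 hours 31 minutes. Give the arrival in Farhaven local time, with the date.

12:19 AM on October 9

Convert departure to UTC: 2:25 AM − 11:00 = 3:25 PM UTC on Oct 7.
Add 2 hours and 38 minutes leg 1 → 6:03 PM UTC.
Add 7 hours and 36 minutes layover in Bellhaven → 1:39 AM UTC (Oct 8).
Add 8 hours 45 minutes leg 2 → 10:24 AM UTC.
Add 7 hours and 24 minutes layover in Cordova Station → 5:48 PM UTC.
Add 15 hours 31 minutes leg 3 → 9:19 AM UTC (Oct 9).
Farhaven is UTC−9:00, so local arrival = 9:19 AM − 9:00 = 12:19 AM on Oct 9.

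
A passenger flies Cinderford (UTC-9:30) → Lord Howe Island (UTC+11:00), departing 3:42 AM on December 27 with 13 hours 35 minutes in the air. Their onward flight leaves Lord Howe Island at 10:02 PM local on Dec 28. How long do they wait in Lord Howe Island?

Convert departure to UTC: 3:42 AM + 9:30 = 1:12 PM UTC on Dec 27.
Add 13 hours 35 minutes flight time → 2:47 AM UTC (Dec 28).
Lord Howe Island is UTC+11:00, so local arrival = 2:47 AM + 11:00 = 1:47 PM on Dec 28.
Layover = 10:02 PM − 1:47 PM = 8 hours 15 minutes.

8 hours 15 minutes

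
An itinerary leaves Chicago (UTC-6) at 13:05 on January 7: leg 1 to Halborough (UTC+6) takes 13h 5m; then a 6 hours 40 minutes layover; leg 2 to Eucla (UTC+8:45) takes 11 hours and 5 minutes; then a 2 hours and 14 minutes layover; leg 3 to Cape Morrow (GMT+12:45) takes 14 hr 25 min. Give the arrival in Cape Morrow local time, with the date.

07:19 on January 10

Convert departure to UTC: 13:05 + 6:00 = 19:05 UTC on Jan 7.
Add 13 hours and 5 minutes leg 1 → 08:10 UTC (Jan 8).
Add 6 hours 40 minutes layover in Halborough → 14:50 UTC.
Add 11 hours 5 minutes leg 2 → 01:55 UTC (Jan 9).
Add 2 hours 14 minutes layover in Eucla → 04:09 UTC.
Add 14 hours 25 minutes leg 3 → 18:34 UTC.
Cape Morrow is UTC+12:45, so local arrival = 18:34 + 12:45 = 07:19 on Jan 10.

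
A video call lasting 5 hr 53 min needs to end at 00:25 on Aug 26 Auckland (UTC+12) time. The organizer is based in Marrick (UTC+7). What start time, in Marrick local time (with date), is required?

13:32 on August 25

Target end time in UTC: 00:25 − 12:00 = 12:25 on Aug 25.
Subtract 5 hours and 53 minutes → start 06:32 UTC on Aug 25.
Marrick is UTC+7:00: 06:32 + 7:00 = 13:32 on Aug 25.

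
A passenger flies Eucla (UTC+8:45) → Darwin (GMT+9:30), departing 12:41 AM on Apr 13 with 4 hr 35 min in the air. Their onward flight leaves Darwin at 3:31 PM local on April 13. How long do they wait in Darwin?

Convert departure to UTC: 12:41 AM − 8:45 = 3:56 PM UTC on Apr 12.
Add 4 hours and 35 minutes flight time → 8:31 PM UTC.
Darwin is UTC+9:30, so local arrival = 8:31 PM + 9:30 = 6:01 AM on Apr 13.
Layover = 3:31 PM − 6:01 AM = 9 hours 30 minutes.

9 hours 30 minutes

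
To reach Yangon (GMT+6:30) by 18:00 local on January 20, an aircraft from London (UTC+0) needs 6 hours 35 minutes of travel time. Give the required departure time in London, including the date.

04:55 on January 20

Target arrival in UTC: 18:00 − 6:30 = 11:30 on Jan 20.
Subtract 6 hours 35 minutes → departure 04:55 UTC on Jan 20.
London is UTC+0, so departure is 04:55 on Jan 20.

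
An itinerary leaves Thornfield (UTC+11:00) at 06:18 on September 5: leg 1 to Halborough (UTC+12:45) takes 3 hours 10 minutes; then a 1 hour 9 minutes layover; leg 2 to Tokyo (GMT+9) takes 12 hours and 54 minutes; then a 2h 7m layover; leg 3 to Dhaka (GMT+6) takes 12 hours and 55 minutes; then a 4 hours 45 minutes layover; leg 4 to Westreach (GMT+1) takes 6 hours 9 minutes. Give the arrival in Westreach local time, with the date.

15:27 on September 6

Convert departure to UTC: 06:18 − 11:00 = 19:18 UTC on Sep 4.
Add 3 hours and 10 minutes leg 1 → 22:28 UTC.
Add 1 hour and 9 minutes layover in Halborough → 23:37 UTC.
Add 12 hours 54 minutes leg 2 → 12:31 UTC (Sep 5).
Add 2 hours 7 minutes layover in Tokyo → 14:38 UTC.
Add 12 hours 55 minutes leg 3 → 03:33 UTC (Sep 6).
Add 4 hours and 45 minutes layover in Dhaka → 08:18 UTC.
Add 6 hours 9 minutes leg 4 → 14:27 UTC.
Westreach is UTC+1:00, so local arrival = 14:27 + 1:00 = 15:27 on Sep 6.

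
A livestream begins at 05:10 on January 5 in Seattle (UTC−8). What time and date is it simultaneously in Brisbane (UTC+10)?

Brisbane is 18:00 ahead of Seattle.
Shift by the zone difference: 05:10 + 18:00 = 23:10 on Jan 5 in Brisbane.

23:10 on Jan 5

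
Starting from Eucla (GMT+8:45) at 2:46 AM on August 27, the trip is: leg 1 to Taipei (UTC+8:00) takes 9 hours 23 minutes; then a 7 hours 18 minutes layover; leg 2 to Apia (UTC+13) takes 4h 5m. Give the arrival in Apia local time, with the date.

3:47 AM on August 28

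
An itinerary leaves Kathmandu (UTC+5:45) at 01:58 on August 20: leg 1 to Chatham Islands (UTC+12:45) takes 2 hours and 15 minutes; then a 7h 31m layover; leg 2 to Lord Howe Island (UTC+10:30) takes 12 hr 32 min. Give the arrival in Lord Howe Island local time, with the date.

05:01 on Aug 21

Convert departure to UTC: 01:58 − 5:45 = 20:13 UTC on Aug 19.
Add 2 hours and 15 minutes leg 1 → 22:28 UTC.
Add 7 hours 31 minutes layover in Chatham Islands → 05:59 UTC (Aug 20).
Add 12 hours 32 minutes leg 2 → 18:31 UTC.
Lord Howe Island is UTC+10:30, so local arrival = 18:31 + 10:30 = 05:01 on Aug 21.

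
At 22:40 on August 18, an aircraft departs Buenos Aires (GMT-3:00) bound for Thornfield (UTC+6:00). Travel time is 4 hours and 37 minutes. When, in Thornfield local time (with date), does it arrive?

Convert departure to UTC: 22:40 + 3:00 = 01:40 UTC on Aug 19.
Add 4 hours 37 minutes travel time → 06:17 UTC.
Thornfield is UTC+6:00, so local arrival = 06:17 + 6:00 = 12:17 on Aug 19.

12:17 on Aug 19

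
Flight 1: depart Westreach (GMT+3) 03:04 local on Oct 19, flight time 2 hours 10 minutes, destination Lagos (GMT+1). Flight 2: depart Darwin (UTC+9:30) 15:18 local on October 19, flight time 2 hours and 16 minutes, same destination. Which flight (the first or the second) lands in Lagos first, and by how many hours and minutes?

Flight 1 in UTC: 03:04 − 3:00 = 00:04 on Oct 19.
+2 hours 10 minutes → arrive 02:14 UTC on Oct 19.
Flight 2 in UTC: 15:18 − 9:30 = 05:48 on Oct 19.
+2 hours 16 minutes → arrive 08:04 UTC on Oct 19.
Flight 1 lands earlier by 5 hours 50 minutes.

the first, by 5 hours 50 minutes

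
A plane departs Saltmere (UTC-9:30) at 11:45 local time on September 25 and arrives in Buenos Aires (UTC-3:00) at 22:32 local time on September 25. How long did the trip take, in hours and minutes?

4 hours 17 minutes

Departure in UTC: 11:45 + 9:30 = 21:15 on Sep 25.
Arrival in UTC: 22:32 + 3:00 = 01:32 on Sep 26.
Elapsed = 01:32 − 21:15 (+1 day) = 4 hours 17 minutes.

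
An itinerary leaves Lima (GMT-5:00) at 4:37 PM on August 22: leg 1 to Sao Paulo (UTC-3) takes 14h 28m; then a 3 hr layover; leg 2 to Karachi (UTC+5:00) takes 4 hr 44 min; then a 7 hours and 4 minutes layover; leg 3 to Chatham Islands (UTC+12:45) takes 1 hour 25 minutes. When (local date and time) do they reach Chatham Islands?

Convert departure to UTC: 4:37 PM + 5:00 = 9:37 PM UTC on Aug 22.
Add 14 hours 28 minutes leg 1 → 12:05 PM UTC (Aug 23).
Add 3 hours layover in Sao Paulo → 3:05 PM UTC.
Add 4 hours and 44 minutes leg 2 → 7:49 PM UTC.
Add 7 hours and 4 minutes layover in Karachi → 2:53 AM UTC (Aug 24).
Add 1 hour and 25 minutes leg 3 → 4:18 AM UTC.
Chatham Islands is UTC+12:45, so local arrival = 4:18 AM + 12:45 = 5:03 PM on Aug 24.

5:03 PM on Aug 24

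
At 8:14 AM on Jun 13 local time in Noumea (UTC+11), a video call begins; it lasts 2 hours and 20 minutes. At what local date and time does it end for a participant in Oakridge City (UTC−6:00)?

5:34 PM on Jun 12

Oakridge City is 17:00 behind Noumea.
After 2 hours 20 minutes it is 10:34 AM in Noumea.
Shift by the zone difference: 10:34 AM − 17:00 = 5:34 PM on Jun 12 in Oakridge City.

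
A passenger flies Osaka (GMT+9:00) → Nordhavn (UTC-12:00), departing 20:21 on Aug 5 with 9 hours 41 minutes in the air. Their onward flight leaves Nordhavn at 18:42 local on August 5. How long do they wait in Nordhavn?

9 hours 40 minutes

Convert departure to UTC: 20:21 − 9:00 = 11:21 UTC on Aug 5.
Add 9 hours and 41 minutes flight time → 21:02 UTC.
Nordhavn is UTC−12:00, so local arrival = 21:02 − 12:00 = 09:02 on Aug 5.
Layover = 18:42 − 09:02 = 9 hours 40 minutes.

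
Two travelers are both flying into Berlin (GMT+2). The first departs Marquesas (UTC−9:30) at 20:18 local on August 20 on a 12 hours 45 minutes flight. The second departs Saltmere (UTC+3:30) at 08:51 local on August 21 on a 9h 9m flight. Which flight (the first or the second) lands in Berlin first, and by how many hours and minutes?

the second, by 4 hours 3 minutes

Flight 1 in UTC: 20:18 + 9:30 = 05:48 on Aug 21.
+12 hours and 45 minutes → arrive 18:33 UTC on Aug 21.
Flight 2 in UTC: 08:51 − 3:30 = 05:21 on Aug 21.
+9 hours 9 minutes → arrive 14:30 UTC on Aug 21.
Flight 2 lands earlier by 4 hours 3 minutes.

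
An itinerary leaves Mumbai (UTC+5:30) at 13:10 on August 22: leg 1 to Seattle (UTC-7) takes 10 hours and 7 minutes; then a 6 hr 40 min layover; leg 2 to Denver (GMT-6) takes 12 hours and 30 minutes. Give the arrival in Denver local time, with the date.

Convert departure to UTC: 13:10 − 5:30 = 07:40 UTC on Aug 22.
Add 10 hours 7 minutes leg 1 → 17:47 UTC.
Add 6 hours 40 minutes layover in Seattle → 00:27 UTC (Aug 23).
Add 12 hours and 30 minutes leg 2 → 12:57 UTC.
Denver is UTC−6:00, so local arrival = 12:57 − 6:00 = 06:57 on Aug 23.

06:57 on Aug 23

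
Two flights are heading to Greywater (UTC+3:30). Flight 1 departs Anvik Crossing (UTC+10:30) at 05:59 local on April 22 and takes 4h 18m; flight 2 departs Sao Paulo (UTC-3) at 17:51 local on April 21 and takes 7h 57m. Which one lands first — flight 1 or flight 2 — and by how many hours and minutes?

Flight 1 in UTC: 05:59 − 10:30 = 19:29 on Apr 21.
+4 hours and 18 minutes → arrive 23:47 UTC on Apr 21.
Flight 2 in UTC: 17:51 + 3:00 = 20:51 on Apr 21.
+7 hours 57 minutes → arrive 04:48 UTC on Apr 22.
Flight 1 lands earlier by 5 hours 1 minute.

the first, by 5 hours 1 minute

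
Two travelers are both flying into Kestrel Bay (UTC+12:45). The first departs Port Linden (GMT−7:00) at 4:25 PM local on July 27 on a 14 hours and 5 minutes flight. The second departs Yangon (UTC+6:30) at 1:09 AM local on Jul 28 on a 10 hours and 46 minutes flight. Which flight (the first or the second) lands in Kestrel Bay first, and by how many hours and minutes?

Flight 1 in UTC: 4:25 PM + 7:00 = 11:25 PM on Jul 27.
+14 hours and 5 minutes → arrive 1:30 PM UTC on Jul 28.
Flight 2 in UTC: 1:09 AM − 6:30 = 6:39 PM on Jul 27.
+10 hours 46 minutes → arrive 5:25 AM UTC on Jul 28.
Flight 2 lands earlier by 8 hours 5 minutes.

the second, by 8 hours 5 minutes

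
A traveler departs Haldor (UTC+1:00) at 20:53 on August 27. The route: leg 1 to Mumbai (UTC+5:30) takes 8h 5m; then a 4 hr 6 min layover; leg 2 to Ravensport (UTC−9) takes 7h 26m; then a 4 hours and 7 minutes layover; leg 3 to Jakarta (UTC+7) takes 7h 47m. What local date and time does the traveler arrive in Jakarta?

10:24 on Aug 29

Convert departure to UTC: 20:53 − 1:00 = 19:53 UTC on Aug 27.
Add 8 hours and 5 minutes leg 1 → 03:58 UTC (Aug 28).
Add 4 hours 6 minutes layover in Mumbai → 08:04 UTC.
Add 7 hours 26 minutes leg 2 → 15:30 UTC.
Add 4 hours 7 minutes layover in Ravensport → 19:37 UTC.
Add 7 hours and 47 minutes leg 3 → 03:24 UTC (Aug 29).
Jakarta is UTC+7:00, so local arrival = 03:24 + 7:00 = 10:24 on Aug 29.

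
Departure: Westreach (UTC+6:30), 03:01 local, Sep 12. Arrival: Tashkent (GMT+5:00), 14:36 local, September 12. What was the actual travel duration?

13 hours 5 minutes

Departure in UTC: 03:01 − 6:30 = 20:31 on Sep 11.
Arrival in UTC: 14:36 − 5:00 = 09:36 on Sep 12.
Elapsed = 09:36 − 20:31 (+1 day) = 13 hours 5 minutes.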